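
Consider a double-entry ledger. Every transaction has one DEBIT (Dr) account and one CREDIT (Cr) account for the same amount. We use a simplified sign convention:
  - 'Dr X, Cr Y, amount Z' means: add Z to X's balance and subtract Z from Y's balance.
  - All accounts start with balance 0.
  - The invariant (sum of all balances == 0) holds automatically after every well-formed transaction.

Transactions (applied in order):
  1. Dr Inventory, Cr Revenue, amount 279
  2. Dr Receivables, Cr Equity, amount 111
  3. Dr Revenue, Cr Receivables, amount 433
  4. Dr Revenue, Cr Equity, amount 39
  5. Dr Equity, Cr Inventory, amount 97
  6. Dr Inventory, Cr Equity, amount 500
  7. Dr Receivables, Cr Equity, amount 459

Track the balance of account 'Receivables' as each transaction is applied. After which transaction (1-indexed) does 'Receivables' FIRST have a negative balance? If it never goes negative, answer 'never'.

After txn 1: Receivables=0
After txn 2: Receivables=111
After txn 3: Receivables=-322

Answer: 3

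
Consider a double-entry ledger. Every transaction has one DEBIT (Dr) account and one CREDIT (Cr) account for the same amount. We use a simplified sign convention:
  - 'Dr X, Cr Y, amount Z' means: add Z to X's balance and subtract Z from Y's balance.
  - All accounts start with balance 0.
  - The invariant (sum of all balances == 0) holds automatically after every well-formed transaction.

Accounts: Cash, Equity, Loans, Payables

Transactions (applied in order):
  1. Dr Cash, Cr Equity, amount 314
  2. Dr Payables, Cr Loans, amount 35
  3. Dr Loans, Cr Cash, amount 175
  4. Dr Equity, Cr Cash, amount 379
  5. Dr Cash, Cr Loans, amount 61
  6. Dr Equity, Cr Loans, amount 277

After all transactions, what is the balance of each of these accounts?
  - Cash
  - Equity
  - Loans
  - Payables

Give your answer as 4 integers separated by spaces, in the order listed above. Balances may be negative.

Answer: -179 342 -198 35

Derivation:
After txn 1 (Dr Cash, Cr Equity, amount 314): Cash=314 Equity=-314
After txn 2 (Dr Payables, Cr Loans, amount 35): Cash=314 Equity=-314 Loans=-35 Payables=35
After txn 3 (Dr Loans, Cr Cash, amount 175): Cash=139 Equity=-314 Loans=140 Payables=35
After txn 4 (Dr Equity, Cr Cash, amount 379): Cash=-240 Equity=65 Loans=140 Payables=35
After txn 5 (Dr Cash, Cr Loans, amount 61): Cash=-179 Equity=65 Loans=79 Payables=35
After txn 6 (Dr Equity, Cr Loans, amount 277): Cash=-179 Equity=342 Loans=-198 Payables=35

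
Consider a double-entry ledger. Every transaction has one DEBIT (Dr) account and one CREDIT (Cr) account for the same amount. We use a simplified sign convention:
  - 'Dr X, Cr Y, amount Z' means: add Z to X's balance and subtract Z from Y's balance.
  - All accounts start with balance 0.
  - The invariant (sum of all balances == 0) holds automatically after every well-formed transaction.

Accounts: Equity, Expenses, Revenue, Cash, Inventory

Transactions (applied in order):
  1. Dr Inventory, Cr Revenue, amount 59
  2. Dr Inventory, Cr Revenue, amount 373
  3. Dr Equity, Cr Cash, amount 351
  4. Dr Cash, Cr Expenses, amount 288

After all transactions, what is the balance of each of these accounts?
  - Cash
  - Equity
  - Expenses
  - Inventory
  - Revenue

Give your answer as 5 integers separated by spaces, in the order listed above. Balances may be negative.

Answer: -63 351 -288 432 -432

Derivation:
After txn 1 (Dr Inventory, Cr Revenue, amount 59): Inventory=59 Revenue=-59
After txn 2 (Dr Inventory, Cr Revenue, amount 373): Inventory=432 Revenue=-432
After txn 3 (Dr Equity, Cr Cash, amount 351): Cash=-351 Equity=351 Inventory=432 Revenue=-432
After txn 4 (Dr Cash, Cr Expenses, amount 288): Cash=-63 Equity=351 Expenses=-288 Inventory=432 Revenue=-432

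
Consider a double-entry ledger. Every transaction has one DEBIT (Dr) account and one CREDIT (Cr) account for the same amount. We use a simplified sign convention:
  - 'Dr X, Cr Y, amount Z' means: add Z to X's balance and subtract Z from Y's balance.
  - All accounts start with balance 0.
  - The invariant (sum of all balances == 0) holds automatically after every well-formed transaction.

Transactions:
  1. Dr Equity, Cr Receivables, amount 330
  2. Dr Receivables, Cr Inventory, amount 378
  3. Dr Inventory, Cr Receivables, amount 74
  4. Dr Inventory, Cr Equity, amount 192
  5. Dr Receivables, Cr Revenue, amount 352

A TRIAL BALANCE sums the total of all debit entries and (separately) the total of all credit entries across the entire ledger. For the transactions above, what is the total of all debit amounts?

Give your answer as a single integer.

Txn 1: debit+=330
Txn 2: debit+=378
Txn 3: debit+=74
Txn 4: debit+=192
Txn 5: debit+=352
Total debits = 1326

Answer: 1326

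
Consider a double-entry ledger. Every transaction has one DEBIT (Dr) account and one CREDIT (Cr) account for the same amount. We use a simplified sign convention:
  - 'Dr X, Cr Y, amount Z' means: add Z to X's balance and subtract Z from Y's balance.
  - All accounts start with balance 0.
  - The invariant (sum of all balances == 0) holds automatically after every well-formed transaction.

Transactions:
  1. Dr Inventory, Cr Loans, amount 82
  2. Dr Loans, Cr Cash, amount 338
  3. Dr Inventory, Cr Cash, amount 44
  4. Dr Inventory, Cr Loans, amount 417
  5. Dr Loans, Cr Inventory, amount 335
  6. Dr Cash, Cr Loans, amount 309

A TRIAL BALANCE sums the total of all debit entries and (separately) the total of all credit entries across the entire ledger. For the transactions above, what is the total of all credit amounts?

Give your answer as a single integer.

Txn 1: credit+=82
Txn 2: credit+=338
Txn 3: credit+=44
Txn 4: credit+=417
Txn 5: credit+=335
Txn 6: credit+=309
Total credits = 1525

Answer: 1525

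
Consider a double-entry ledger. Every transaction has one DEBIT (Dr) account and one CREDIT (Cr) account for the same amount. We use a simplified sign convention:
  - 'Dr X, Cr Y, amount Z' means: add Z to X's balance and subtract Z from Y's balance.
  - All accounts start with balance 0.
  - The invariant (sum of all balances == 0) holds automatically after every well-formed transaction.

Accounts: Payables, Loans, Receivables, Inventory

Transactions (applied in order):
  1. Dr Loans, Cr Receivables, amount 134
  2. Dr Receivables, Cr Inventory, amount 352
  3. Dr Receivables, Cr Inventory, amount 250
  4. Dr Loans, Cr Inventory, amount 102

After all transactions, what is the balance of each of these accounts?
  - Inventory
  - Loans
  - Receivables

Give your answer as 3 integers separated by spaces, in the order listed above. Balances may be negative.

Answer: -704 236 468

Derivation:
After txn 1 (Dr Loans, Cr Receivables, amount 134): Loans=134 Receivables=-134
After txn 2 (Dr Receivables, Cr Inventory, amount 352): Inventory=-352 Loans=134 Receivables=218
After txn 3 (Dr Receivables, Cr Inventory, amount 250): Inventory=-602 Loans=134 Receivables=468
After txn 4 (Dr Loans, Cr Inventory, amount 102): Inventory=-704 Loans=236 Receivables=468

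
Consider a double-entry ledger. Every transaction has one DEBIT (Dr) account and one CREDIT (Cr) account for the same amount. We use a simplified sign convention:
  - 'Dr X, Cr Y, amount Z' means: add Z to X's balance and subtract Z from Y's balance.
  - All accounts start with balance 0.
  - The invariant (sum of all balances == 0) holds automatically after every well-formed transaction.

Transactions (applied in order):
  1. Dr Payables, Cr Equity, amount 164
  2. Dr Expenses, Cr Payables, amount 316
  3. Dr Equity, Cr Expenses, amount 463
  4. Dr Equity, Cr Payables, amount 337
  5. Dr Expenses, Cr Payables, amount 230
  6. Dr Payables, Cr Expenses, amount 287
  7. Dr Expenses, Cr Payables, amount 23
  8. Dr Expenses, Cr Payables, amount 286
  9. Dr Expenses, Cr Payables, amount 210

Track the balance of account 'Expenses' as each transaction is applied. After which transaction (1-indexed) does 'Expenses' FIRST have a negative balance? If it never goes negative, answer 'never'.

Answer: 3

Derivation:
After txn 1: Expenses=0
After txn 2: Expenses=316
After txn 3: Expenses=-147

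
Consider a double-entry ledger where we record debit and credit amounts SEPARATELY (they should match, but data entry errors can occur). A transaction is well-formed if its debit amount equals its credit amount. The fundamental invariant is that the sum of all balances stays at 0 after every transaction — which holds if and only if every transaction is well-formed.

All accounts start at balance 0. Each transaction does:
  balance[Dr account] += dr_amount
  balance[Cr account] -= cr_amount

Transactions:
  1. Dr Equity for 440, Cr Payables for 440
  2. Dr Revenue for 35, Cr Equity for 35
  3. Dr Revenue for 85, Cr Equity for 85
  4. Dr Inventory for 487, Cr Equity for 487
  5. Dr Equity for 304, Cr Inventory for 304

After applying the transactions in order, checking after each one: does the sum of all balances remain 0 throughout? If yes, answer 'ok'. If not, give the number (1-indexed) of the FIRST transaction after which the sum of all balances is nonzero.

After txn 1: dr=440 cr=440 sum_balances=0
After txn 2: dr=35 cr=35 sum_balances=0
After txn 3: dr=85 cr=85 sum_balances=0
After txn 4: dr=487 cr=487 sum_balances=0
After txn 5: dr=304 cr=304 sum_balances=0

Answer: ok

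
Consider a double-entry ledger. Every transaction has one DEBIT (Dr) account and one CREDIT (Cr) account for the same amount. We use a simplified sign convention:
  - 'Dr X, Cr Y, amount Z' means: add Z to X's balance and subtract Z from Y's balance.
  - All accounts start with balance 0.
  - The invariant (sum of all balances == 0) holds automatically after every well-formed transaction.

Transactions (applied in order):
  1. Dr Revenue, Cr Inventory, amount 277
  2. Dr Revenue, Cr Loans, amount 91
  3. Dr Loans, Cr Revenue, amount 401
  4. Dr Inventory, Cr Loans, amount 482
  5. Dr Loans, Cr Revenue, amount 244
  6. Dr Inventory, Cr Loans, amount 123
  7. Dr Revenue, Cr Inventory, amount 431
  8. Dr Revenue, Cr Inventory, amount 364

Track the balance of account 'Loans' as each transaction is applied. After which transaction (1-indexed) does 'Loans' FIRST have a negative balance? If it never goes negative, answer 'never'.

Answer: 2

Derivation:
After txn 1: Loans=0
After txn 2: Loans=-91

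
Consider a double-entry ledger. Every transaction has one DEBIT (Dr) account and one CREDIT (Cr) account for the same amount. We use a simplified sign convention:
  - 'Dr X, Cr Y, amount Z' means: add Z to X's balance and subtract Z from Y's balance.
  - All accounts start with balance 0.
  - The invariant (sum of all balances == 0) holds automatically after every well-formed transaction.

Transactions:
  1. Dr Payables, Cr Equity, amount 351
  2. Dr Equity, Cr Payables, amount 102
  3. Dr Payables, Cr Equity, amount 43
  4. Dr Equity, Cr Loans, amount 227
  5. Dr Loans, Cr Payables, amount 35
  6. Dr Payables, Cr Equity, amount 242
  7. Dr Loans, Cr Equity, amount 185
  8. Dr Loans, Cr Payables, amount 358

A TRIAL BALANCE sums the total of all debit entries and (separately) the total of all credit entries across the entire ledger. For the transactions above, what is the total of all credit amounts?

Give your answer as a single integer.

Txn 1: credit+=351
Txn 2: credit+=102
Txn 3: credit+=43
Txn 4: credit+=227
Txn 5: credit+=35
Txn 6: credit+=242
Txn 7: credit+=185
Txn 8: credit+=358
Total credits = 1543

Answer: 1543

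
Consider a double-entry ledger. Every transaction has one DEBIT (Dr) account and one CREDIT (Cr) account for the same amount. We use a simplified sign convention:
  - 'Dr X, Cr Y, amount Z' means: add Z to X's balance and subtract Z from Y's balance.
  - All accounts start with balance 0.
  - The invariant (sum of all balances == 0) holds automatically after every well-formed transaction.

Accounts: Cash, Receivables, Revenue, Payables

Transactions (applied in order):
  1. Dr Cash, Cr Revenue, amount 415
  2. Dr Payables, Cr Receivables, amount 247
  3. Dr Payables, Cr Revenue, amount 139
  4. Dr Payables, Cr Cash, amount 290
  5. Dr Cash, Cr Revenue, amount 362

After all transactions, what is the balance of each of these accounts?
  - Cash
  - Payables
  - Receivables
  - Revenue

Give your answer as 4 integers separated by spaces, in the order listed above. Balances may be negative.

After txn 1 (Dr Cash, Cr Revenue, amount 415): Cash=415 Revenue=-415
After txn 2 (Dr Payables, Cr Receivables, amount 247): Cash=415 Payables=247 Receivables=-247 Revenue=-415
After txn 3 (Dr Payables, Cr Revenue, amount 139): Cash=415 Payables=386 Receivables=-247 Revenue=-554
After txn 4 (Dr Payables, Cr Cash, amount 290): Cash=125 Payables=676 Receivables=-247 Revenue=-554
After txn 5 (Dr Cash, Cr Revenue, amount 362): Cash=487 Payables=676 Receivables=-247 Revenue=-916

Answer: 487 676 -247 -916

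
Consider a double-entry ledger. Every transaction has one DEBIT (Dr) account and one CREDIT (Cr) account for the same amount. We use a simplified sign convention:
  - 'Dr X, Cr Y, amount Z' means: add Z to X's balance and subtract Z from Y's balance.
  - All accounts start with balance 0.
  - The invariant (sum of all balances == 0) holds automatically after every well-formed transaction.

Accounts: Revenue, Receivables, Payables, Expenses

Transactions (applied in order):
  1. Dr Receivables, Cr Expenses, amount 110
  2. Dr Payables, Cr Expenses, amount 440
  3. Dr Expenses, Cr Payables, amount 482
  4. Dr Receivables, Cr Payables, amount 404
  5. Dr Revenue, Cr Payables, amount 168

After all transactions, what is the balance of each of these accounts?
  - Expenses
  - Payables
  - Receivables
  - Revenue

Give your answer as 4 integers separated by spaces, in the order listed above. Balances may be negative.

Answer: -68 -614 514 168

Derivation:
After txn 1 (Dr Receivables, Cr Expenses, amount 110): Expenses=-110 Receivables=110
After txn 2 (Dr Payables, Cr Expenses, amount 440): Expenses=-550 Payables=440 Receivables=110
After txn 3 (Dr Expenses, Cr Payables, amount 482): Expenses=-68 Payables=-42 Receivables=110
After txn 4 (Dr Receivables, Cr Payables, amount 404): Expenses=-68 Payables=-446 Receivables=514
After txn 5 (Dr Revenue, Cr Payables, amount 168): Expenses=-68 Payables=-614 Receivables=514 Revenue=168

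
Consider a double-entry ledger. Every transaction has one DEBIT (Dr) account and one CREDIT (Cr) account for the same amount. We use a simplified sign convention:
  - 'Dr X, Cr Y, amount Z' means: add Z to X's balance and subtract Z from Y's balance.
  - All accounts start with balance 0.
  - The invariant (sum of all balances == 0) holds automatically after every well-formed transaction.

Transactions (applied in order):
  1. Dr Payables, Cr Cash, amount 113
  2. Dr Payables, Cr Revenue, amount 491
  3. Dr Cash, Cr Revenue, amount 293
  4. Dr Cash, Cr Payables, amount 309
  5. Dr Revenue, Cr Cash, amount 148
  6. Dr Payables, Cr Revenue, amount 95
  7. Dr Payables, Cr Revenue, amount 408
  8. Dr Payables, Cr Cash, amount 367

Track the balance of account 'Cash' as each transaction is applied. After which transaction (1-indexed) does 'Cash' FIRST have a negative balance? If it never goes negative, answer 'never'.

After txn 1: Cash=-113

Answer: 1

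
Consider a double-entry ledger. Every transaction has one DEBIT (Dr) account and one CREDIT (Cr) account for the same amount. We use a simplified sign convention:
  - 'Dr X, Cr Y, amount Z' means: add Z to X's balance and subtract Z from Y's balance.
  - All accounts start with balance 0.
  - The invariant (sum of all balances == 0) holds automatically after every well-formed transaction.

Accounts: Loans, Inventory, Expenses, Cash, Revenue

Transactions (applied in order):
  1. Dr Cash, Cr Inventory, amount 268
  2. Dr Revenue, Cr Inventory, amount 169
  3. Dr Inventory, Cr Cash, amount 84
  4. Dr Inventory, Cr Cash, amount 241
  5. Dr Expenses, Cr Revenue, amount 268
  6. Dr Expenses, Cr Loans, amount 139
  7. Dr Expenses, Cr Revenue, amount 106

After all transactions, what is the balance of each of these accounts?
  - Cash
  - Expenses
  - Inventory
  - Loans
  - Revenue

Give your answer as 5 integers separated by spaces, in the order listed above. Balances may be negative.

After txn 1 (Dr Cash, Cr Inventory, amount 268): Cash=268 Inventory=-268
After txn 2 (Dr Revenue, Cr Inventory, amount 169): Cash=268 Inventory=-437 Revenue=169
After txn 3 (Dr Inventory, Cr Cash, amount 84): Cash=184 Inventory=-353 Revenue=169
After txn 4 (Dr Inventory, Cr Cash, amount 241): Cash=-57 Inventory=-112 Revenue=169
After txn 5 (Dr Expenses, Cr Revenue, amount 268): Cash=-57 Expenses=268 Inventory=-112 Revenue=-99
After txn 6 (Dr Expenses, Cr Loans, amount 139): Cash=-57 Expenses=407 Inventory=-112 Loans=-139 Revenue=-99
After txn 7 (Dr Expenses, Cr Revenue, amount 106): Cash=-57 Expenses=513 Inventory=-112 Loans=-139 Revenue=-205

Answer: -57 513 -112 -139 -205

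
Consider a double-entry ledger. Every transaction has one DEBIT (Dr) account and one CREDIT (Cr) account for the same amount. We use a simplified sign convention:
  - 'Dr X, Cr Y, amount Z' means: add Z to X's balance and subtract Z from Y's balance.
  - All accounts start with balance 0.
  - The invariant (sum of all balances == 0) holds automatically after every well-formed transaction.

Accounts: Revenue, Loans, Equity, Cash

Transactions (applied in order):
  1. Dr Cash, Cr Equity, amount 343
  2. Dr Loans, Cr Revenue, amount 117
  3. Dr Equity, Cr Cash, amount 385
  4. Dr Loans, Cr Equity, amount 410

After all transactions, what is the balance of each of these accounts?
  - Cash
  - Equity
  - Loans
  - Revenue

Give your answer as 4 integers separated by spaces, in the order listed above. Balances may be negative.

Answer: -42 -368 527 -117

Derivation:
After txn 1 (Dr Cash, Cr Equity, amount 343): Cash=343 Equity=-343
After txn 2 (Dr Loans, Cr Revenue, amount 117): Cash=343 Equity=-343 Loans=117 Revenue=-117
After txn 3 (Dr Equity, Cr Cash, amount 385): Cash=-42 Equity=42 Loans=117 Revenue=-117
After txn 4 (Dr Loans, Cr Equity, amount 410): Cash=-42 Equity=-368 Loans=527 Revenue=-117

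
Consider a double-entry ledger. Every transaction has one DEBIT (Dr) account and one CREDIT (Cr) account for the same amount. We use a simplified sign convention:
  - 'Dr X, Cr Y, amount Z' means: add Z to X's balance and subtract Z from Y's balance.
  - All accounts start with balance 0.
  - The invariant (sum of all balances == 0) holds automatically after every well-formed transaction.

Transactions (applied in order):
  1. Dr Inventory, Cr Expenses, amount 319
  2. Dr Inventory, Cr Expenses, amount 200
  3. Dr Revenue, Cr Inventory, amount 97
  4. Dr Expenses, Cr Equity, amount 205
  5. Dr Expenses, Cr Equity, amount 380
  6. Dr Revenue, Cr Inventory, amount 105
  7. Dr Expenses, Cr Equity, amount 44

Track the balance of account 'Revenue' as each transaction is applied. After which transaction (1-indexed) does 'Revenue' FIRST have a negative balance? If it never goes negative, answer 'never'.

Answer: never

Derivation:
After txn 1: Revenue=0
After txn 2: Revenue=0
After txn 3: Revenue=97
After txn 4: Revenue=97
After txn 5: Revenue=97
After txn 6: Revenue=202
After txn 7: Revenue=202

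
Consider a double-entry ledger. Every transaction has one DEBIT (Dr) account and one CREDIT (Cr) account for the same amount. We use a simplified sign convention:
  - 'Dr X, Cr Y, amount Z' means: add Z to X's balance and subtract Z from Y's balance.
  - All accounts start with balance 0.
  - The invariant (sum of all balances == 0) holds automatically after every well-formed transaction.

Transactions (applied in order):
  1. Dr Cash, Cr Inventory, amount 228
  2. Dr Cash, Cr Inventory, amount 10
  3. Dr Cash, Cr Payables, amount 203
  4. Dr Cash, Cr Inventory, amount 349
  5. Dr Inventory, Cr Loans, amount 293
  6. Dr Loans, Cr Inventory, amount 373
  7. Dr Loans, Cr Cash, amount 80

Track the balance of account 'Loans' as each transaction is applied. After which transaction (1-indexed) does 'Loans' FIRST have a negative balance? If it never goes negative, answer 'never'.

After txn 1: Loans=0
After txn 2: Loans=0
After txn 3: Loans=0
After txn 4: Loans=0
After txn 5: Loans=-293

Answer: 5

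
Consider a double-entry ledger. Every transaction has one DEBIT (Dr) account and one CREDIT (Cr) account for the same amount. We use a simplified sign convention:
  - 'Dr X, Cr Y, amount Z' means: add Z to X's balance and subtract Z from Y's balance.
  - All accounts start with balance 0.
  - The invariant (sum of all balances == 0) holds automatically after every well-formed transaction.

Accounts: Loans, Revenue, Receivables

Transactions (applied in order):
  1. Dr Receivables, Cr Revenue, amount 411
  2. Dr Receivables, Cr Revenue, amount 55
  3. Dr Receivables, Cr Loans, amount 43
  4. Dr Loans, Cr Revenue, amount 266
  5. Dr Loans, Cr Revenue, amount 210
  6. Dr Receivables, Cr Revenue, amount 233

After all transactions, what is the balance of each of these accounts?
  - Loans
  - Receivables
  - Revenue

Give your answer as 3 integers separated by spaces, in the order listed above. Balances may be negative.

Answer: 433 742 -1175

Derivation:
After txn 1 (Dr Receivables, Cr Revenue, amount 411): Receivables=411 Revenue=-411
After txn 2 (Dr Receivables, Cr Revenue, amount 55): Receivables=466 Revenue=-466
After txn 3 (Dr Receivables, Cr Loans, amount 43): Loans=-43 Receivables=509 Revenue=-466
After txn 4 (Dr Loans, Cr Revenue, amount 266): Loans=223 Receivables=509 Revenue=-732
After txn 5 (Dr Loans, Cr Revenue, amount 210): Loans=433 Receivables=509 Revenue=-942
After txn 6 (Dr Receivables, Cr Revenue, amount 233): Loans=433 Receivables=742 Revenue=-1175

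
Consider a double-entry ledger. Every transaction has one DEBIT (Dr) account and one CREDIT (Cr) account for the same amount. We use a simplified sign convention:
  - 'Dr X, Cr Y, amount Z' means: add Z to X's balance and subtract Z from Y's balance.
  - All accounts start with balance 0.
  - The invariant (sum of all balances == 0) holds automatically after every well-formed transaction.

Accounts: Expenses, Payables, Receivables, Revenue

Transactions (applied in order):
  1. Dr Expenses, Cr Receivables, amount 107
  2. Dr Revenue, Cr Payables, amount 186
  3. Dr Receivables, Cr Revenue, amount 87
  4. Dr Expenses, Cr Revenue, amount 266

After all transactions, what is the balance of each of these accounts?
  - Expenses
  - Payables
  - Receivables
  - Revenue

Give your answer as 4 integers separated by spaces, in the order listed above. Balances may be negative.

Answer: 373 -186 -20 -167

Derivation:
After txn 1 (Dr Expenses, Cr Receivables, amount 107): Expenses=107 Receivables=-107
After txn 2 (Dr Revenue, Cr Payables, amount 186): Expenses=107 Payables=-186 Receivables=-107 Revenue=186
After txn 3 (Dr Receivables, Cr Revenue, amount 87): Expenses=107 Payables=-186 Receivables=-20 Revenue=99
After txn 4 (Dr Expenses, Cr Revenue, amount 266): Expenses=373 Payables=-186 Receivables=-20 Revenue=-167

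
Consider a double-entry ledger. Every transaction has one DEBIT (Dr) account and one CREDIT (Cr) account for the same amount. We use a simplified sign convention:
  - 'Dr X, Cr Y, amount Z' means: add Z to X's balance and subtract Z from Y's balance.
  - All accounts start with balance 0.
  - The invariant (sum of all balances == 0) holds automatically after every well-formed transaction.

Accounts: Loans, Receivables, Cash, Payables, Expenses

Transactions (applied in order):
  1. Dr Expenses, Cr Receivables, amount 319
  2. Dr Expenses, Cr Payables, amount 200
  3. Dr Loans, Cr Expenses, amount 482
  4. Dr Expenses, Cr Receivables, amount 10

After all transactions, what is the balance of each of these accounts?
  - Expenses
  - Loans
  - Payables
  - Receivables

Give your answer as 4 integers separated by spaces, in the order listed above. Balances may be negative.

After txn 1 (Dr Expenses, Cr Receivables, amount 319): Expenses=319 Receivables=-319
After txn 2 (Dr Expenses, Cr Payables, amount 200): Expenses=519 Payables=-200 Receivables=-319
After txn 3 (Dr Loans, Cr Expenses, amount 482): Expenses=37 Loans=482 Payables=-200 Receivables=-319
After txn 4 (Dr Expenses, Cr Receivables, amount 10): Expenses=47 Loans=482 Payables=-200 Receivables=-329

Answer: 47 482 -200 -329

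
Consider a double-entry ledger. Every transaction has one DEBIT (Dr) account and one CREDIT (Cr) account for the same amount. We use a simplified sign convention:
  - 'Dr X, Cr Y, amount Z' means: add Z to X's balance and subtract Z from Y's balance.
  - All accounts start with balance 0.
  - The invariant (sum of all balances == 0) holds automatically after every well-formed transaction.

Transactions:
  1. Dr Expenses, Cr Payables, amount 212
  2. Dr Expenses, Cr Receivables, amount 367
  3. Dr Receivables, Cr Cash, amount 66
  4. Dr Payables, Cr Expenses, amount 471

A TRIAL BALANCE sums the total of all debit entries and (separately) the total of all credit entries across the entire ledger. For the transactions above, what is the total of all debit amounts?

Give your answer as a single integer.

Answer: 1116

Derivation:
Txn 1: debit+=212
Txn 2: debit+=367
Txn 3: debit+=66
Txn 4: debit+=471
Total debits = 1116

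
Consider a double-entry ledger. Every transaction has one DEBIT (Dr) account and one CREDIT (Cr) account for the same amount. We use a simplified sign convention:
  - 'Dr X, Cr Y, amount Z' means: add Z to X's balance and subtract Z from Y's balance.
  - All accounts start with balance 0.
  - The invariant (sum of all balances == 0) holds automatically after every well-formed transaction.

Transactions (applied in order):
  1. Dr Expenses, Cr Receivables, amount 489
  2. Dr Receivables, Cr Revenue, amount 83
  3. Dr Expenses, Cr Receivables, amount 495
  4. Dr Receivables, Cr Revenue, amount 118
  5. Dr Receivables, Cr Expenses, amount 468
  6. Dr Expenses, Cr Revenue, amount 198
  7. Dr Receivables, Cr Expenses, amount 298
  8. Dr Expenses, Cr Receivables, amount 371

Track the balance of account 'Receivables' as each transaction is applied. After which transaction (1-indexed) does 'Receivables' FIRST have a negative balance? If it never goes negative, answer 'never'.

After txn 1: Receivables=-489

Answer: 1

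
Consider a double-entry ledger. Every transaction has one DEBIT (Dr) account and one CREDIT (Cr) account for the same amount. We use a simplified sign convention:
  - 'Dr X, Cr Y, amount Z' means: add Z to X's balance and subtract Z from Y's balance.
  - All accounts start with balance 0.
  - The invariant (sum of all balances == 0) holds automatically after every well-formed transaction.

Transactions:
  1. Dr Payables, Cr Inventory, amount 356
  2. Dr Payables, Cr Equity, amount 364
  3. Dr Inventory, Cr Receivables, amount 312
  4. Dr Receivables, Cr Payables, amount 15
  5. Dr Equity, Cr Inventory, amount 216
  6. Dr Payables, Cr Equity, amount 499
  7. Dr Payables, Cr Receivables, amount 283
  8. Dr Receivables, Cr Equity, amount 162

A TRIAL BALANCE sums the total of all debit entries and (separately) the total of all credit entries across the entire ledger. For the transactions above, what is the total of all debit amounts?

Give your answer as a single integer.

Answer: 2207

Derivation:
Txn 1: debit+=356
Txn 2: debit+=364
Txn 3: debit+=312
Txn 4: debit+=15
Txn 5: debit+=216
Txn 6: debit+=499
Txn 7: debit+=283
Txn 8: debit+=162
Total debits = 2207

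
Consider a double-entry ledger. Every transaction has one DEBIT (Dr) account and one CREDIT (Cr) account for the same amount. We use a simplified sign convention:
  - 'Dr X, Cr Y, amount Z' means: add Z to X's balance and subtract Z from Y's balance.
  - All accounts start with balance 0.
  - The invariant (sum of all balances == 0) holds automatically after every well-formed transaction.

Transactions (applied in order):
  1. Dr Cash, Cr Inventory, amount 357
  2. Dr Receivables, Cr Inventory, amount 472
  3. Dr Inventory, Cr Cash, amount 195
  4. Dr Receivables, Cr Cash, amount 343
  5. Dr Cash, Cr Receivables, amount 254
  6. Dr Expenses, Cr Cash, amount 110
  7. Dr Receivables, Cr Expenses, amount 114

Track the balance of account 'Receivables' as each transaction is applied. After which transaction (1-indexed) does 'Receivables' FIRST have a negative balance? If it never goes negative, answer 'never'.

After txn 1: Receivables=0
After txn 2: Receivables=472
After txn 3: Receivables=472
After txn 4: Receivables=815
After txn 5: Receivables=561
After txn 6: Receivables=561
After txn 7: Receivables=675

Answer: never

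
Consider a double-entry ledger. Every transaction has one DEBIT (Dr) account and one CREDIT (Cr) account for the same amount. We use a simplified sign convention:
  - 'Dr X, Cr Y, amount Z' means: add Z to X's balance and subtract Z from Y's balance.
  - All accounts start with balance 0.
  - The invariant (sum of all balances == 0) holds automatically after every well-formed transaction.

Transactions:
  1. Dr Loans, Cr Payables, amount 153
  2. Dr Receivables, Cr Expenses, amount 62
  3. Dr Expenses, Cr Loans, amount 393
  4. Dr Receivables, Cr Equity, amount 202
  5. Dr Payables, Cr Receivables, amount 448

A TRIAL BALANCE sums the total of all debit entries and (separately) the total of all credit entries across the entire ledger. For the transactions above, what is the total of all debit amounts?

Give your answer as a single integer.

Answer: 1258

Derivation:
Txn 1: debit+=153
Txn 2: debit+=62
Txn 3: debit+=393
Txn 4: debit+=202
Txn 5: debit+=448
Total debits = 1258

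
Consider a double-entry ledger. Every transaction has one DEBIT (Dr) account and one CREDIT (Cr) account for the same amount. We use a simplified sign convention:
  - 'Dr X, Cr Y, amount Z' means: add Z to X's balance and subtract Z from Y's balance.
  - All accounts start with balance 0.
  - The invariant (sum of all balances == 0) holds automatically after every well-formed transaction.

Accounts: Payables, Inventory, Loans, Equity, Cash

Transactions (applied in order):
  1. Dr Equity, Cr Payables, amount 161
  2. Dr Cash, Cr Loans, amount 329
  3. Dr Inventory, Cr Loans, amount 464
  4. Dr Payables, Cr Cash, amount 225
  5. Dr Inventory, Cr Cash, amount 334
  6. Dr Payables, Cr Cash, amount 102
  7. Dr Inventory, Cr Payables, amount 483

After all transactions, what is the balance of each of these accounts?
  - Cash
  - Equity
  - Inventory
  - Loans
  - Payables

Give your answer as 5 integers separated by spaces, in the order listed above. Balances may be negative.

After txn 1 (Dr Equity, Cr Payables, amount 161): Equity=161 Payables=-161
After txn 2 (Dr Cash, Cr Loans, amount 329): Cash=329 Equity=161 Loans=-329 Payables=-161
After txn 3 (Dr Inventory, Cr Loans, amount 464): Cash=329 Equity=161 Inventory=464 Loans=-793 Payables=-161
After txn 4 (Dr Payables, Cr Cash, amount 225): Cash=104 Equity=161 Inventory=464 Loans=-793 Payables=64
After txn 5 (Dr Inventory, Cr Cash, amount 334): Cash=-230 Equity=161 Inventory=798 Loans=-793 Payables=64
After txn 6 (Dr Payables, Cr Cash, amount 102): Cash=-332 Equity=161 Inventory=798 Loans=-793 Payables=166
After txn 7 (Dr Inventory, Cr Payables, amount 483): Cash=-332 Equity=161 Inventory=1281 Loans=-793 Payables=-317

Answer: -332 161 1281 -793 -317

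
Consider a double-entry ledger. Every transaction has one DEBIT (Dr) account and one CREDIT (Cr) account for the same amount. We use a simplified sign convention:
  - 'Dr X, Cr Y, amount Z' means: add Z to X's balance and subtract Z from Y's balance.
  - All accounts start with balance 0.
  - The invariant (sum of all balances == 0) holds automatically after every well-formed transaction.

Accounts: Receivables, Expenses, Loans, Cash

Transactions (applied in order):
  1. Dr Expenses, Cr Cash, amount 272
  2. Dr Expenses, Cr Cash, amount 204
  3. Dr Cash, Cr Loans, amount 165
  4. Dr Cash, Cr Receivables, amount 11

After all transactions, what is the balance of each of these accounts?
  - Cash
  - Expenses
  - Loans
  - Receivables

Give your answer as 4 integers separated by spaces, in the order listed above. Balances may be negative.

Answer: -300 476 -165 -11

Derivation:
After txn 1 (Dr Expenses, Cr Cash, amount 272): Cash=-272 Expenses=272
After txn 2 (Dr Expenses, Cr Cash, amount 204): Cash=-476 Expenses=476
After txn 3 (Dr Cash, Cr Loans, amount 165): Cash=-311 Expenses=476 Loans=-165
After txn 4 (Dr Cash, Cr Receivables, amount 11): Cash=-300 Expenses=476 Loans=-165 Receivables=-11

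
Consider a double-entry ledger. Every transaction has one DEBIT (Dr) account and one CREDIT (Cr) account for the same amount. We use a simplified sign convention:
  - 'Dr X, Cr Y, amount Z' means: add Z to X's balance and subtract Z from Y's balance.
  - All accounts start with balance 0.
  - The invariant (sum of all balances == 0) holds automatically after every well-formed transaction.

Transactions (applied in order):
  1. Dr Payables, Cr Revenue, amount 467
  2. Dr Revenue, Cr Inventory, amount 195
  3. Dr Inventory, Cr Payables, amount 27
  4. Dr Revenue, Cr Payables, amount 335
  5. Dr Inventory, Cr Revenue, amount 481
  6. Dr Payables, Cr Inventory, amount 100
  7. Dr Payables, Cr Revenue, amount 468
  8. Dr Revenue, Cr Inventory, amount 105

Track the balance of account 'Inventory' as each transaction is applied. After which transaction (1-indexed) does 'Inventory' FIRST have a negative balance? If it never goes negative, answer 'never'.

Answer: 2

Derivation:
After txn 1: Inventory=0
After txn 2: Inventory=-195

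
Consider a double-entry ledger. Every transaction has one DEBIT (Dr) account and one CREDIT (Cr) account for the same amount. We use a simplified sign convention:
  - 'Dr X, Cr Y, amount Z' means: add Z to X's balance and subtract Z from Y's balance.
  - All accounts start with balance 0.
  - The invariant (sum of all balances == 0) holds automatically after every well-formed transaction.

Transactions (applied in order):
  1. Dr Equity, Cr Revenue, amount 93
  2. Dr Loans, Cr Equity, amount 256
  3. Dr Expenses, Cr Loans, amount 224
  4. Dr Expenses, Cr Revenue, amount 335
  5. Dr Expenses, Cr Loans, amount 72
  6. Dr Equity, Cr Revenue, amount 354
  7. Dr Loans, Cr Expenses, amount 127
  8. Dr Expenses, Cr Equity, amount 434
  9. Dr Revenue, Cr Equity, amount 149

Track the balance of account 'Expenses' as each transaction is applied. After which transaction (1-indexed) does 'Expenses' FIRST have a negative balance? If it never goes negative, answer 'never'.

Answer: never

Derivation:
After txn 1: Expenses=0
After txn 2: Expenses=0
After txn 3: Expenses=224
After txn 4: Expenses=559
After txn 5: Expenses=631
After txn 6: Expenses=631
After txn 7: Expenses=504
After txn 8: Expenses=938
After txn 9: Expenses=938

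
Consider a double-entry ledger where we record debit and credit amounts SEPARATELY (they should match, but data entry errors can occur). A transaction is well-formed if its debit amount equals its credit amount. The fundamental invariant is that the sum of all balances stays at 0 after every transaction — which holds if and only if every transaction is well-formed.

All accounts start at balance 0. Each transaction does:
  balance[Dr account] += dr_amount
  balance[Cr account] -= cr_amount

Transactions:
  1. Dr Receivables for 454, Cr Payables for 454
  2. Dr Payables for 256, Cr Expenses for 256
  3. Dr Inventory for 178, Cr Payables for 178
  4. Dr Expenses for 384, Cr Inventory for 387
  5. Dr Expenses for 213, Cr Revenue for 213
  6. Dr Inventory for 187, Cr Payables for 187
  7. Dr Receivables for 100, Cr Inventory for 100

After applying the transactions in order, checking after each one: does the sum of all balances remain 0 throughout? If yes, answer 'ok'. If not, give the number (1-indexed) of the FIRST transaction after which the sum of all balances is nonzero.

After txn 1: dr=454 cr=454 sum_balances=0
After txn 2: dr=256 cr=256 sum_balances=0
After txn 3: dr=178 cr=178 sum_balances=0
After txn 4: dr=384 cr=387 sum_balances=-3
After txn 5: dr=213 cr=213 sum_balances=-3
After txn 6: dr=187 cr=187 sum_balances=-3
After txn 7: dr=100 cr=100 sum_balances=-3

Answer: 4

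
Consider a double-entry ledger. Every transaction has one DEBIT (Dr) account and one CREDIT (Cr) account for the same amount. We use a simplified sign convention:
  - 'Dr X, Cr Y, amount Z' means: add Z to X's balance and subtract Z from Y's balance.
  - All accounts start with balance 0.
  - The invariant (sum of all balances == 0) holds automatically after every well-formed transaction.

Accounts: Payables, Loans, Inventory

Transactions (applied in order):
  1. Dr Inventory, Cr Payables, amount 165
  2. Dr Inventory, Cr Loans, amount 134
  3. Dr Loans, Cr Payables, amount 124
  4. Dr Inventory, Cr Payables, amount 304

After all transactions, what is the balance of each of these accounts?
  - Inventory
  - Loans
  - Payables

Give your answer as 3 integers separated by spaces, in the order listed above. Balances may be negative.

Answer: 603 -10 -593

Derivation:
After txn 1 (Dr Inventory, Cr Payables, amount 165): Inventory=165 Payables=-165
After txn 2 (Dr Inventory, Cr Loans, amount 134): Inventory=299 Loans=-134 Payables=-165
After txn 3 (Dr Loans, Cr Payables, amount 124): Inventory=299 Loans=-10 Payables=-289
After txn 4 (Dr Inventory, Cr Payables, amount 304): Inventory=603 Loans=-10 Payables=-593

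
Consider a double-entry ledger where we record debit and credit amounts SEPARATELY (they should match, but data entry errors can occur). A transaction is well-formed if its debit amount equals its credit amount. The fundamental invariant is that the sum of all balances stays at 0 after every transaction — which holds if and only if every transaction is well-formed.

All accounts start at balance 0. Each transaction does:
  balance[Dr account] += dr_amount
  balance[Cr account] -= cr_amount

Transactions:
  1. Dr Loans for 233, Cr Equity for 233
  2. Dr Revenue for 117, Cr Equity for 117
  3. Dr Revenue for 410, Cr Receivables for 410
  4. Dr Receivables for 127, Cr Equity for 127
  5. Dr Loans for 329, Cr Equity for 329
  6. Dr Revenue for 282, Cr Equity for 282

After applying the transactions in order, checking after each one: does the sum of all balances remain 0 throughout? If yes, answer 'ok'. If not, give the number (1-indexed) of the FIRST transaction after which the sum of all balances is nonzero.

Answer: ok

Derivation:
After txn 1: dr=233 cr=233 sum_balances=0
After txn 2: dr=117 cr=117 sum_balances=0
After txn 3: dr=410 cr=410 sum_balances=0
After txn 4: dr=127 cr=127 sum_balances=0
After txn 5: dr=329 cr=329 sum_balances=0
After txn 6: dr=282 cr=282 sum_balances=0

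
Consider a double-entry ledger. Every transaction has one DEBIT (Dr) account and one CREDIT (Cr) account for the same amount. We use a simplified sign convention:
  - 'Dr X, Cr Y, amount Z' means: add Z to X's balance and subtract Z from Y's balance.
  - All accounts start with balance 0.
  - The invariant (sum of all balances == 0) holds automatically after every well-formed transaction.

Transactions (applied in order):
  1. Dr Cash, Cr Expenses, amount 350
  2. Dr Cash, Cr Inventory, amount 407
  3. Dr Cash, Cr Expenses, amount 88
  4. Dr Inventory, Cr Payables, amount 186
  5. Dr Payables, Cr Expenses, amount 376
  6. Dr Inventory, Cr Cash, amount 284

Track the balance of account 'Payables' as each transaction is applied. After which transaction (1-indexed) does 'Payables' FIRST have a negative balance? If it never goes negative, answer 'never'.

After txn 1: Payables=0
After txn 2: Payables=0
After txn 3: Payables=0
After txn 4: Payables=-186

Answer: 4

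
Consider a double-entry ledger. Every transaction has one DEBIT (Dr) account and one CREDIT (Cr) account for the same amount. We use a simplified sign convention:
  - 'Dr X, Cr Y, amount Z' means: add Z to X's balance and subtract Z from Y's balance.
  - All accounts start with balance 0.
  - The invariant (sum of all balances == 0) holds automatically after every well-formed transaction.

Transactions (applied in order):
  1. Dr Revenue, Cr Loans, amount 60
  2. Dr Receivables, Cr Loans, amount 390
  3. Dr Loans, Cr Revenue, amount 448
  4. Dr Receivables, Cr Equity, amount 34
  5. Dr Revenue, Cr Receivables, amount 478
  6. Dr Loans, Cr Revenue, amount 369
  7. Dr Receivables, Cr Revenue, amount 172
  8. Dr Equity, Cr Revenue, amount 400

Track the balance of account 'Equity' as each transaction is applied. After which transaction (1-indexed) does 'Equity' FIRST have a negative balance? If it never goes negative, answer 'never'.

Answer: 4

Derivation:
After txn 1: Equity=0
After txn 2: Equity=0
After txn 3: Equity=0
After txn 4: Equity=-34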